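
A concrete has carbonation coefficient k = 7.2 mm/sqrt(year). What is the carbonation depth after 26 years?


depth = k * sqrt(t)
= 7.2 * sqrt(26)
= 36.71 mm

36.71


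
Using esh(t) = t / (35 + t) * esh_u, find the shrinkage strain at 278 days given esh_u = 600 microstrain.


esh(278) = 278 / (35 + 278) * 600
= 278 / 313 * 600
= 532.9 microstrain

532.9


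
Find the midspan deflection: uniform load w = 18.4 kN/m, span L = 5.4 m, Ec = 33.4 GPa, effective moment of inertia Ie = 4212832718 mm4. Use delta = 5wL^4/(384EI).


Convert: L = 5.4 m = 5400 mm, Ec = 33.4 GPa = 33400 MPa
delta = 5 * 18.4 * 5400^4 / (384 * 33400 * 4212832718)
= 1.45 mm

1.45


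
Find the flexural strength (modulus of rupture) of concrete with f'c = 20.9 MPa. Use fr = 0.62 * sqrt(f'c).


fr = 0.62 * sqrt(20.9)
= 2.834 MPa

2.834


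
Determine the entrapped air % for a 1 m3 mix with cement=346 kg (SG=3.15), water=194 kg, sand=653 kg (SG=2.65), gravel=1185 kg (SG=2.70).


Vol cement = 346 / (3.15 * 1000) = 0.109841 m3
Vol water = 194 / 1000 = 0.194 m3
Vol sand = 653 / (2.65 * 1000) = 0.246415 m3
Vol gravel = 1185 / (2.70 * 1000) = 0.438889 m3
Total solid + water volume = 0.989145 m3
Air = (1 - 0.989145) * 100 = 1.09%

1.09


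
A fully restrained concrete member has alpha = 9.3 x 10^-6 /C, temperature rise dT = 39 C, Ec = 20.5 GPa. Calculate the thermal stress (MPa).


sigma = alpha * dT * Ec
= 9.3e-6 * 39 * 20.5 * 1000
= 7.435 MPa

7.435


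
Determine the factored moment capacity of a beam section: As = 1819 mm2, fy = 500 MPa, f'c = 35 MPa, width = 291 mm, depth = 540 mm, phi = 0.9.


a = As * fy / (0.85 * f'c * b)
= 1819 * 500 / (0.85 * 35 * 291)
= 105.0565 mm
Mn = As * fy * (d - a/2) / 10^6
= 443.3556 kN-m
phi*Mn = 0.9 * 443.3556 = 399.02 kN-m

399.02


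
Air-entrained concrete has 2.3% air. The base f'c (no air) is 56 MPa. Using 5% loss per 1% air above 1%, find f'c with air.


Strength loss = (2.3 - 1) * 5 = 6.5%
f'c = 56 * (1 - 6.5/100)
= 52.36 MPa

52.36


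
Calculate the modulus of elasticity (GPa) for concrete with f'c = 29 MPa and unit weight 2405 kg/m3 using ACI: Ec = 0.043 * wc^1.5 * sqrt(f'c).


Ec = 0.043 * 2405^1.5 * sqrt(29) / 1000
= 27.31 GPa

27.31


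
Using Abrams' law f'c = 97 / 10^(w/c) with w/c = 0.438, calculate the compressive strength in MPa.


f'c = 97 / 10^0.438
= 97 / 2.742
= 35.38 MPa

35.38


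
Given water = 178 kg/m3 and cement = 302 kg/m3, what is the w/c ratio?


w/c = water / cement
w/c = 178 / 302 = 0.589

0.589


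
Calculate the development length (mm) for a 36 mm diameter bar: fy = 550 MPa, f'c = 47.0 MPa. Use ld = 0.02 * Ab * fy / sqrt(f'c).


Ab = pi * 36^2 / 4 = 1017.876 mm2
ld = 0.02 * 1017.876 * 550 / sqrt(47.0)
= 1633.2 mm

1633.2


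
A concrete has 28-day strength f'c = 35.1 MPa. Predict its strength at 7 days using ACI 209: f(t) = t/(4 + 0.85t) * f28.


f(7) = 7 / (4 + 0.85 * 7) * 35.1
= 7 / 9.95 * 35.1
= 24.69 MPa

24.69


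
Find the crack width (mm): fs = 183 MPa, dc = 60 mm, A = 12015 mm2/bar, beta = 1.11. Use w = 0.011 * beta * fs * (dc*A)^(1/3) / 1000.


w = 0.011 * beta * fs * (dc * A)^(1/3) / 1000
= 0.011 * 1.11 * 183 * (60 * 12015)^(1/3) / 1000
= 0.2 mm

0.2


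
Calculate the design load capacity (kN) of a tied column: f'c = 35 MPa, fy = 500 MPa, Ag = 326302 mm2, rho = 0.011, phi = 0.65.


Ast = rho * Ag = 0.011 * 326302 = 3589.322 mm2
phi*Pn = 0.65 * 0.80 * (0.85 * 35 * (326302 - 3589.322) + 500 * 3589.322) / 1000
= 5925.59 kN

5925.59


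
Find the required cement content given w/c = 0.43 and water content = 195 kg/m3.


Cement = water / (w/c)
= 195 / 0.43
= 453.5 kg/m3

453.5


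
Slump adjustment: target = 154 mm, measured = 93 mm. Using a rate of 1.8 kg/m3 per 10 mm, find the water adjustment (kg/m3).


Difference = 154 - 93 = 61 mm
Water adjustment = 61 * 1.8 / 10 = 11.0 kg/m3

11.0


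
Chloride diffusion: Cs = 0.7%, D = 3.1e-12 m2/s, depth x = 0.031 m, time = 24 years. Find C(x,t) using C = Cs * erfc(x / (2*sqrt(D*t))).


t_seconds = 24 * 365.25 * 24 * 3600 = 757382400.0 s
arg = 0.031 / (2 * sqrt(3.1e-12 * 757382400.0))
= 0.3199
erfc(0.3199) = 0.651
C = 0.7 * 0.651 = 0.4557%

0.4557


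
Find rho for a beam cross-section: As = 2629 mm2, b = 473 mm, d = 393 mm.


rho = As / (b * d)
= 2629 / (473 * 393)
= 0.0141

0.0141


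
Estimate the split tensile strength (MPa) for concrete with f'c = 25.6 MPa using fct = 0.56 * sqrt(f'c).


fct = 0.56 * sqrt(25.6)
= 0.56 * 5.06
= 2.833 MPa

2.833


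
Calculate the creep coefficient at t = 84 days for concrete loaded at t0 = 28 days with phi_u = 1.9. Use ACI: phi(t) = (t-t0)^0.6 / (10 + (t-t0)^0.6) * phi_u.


dt = 84 - 28 = 56
phi = 56^0.6 / (10 + 56^0.6) * 1.9
= 1.003

1.003


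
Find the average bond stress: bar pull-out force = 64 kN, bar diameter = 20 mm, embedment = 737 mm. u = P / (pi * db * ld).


u = P / (pi * db * ld)
= 64 * 1000 / (pi * 20 * 737)
= 1.382 MPa

1.382


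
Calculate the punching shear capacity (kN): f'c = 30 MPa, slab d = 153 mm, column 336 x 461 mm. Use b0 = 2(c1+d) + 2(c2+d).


b0 = 2*(336 + 153) + 2*(461 + 153) = 2206 mm
Vc = 0.33 * sqrt(30) * 2206 * 153 / 1000
= 610.06 kN

610.06


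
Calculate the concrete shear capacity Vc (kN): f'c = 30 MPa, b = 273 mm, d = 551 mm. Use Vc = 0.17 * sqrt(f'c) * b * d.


Vc = 0.17 * sqrt(30) * 273 * 551 / 1000
= 140.06 kN

140.06


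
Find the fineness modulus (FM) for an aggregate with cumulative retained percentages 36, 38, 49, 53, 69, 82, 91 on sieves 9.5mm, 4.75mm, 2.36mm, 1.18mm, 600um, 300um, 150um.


FM = sum(cumulative % retained) / 100
= 418 / 100
= 4.18

4.18


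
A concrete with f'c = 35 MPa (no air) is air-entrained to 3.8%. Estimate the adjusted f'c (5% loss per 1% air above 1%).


Strength loss = (3.8 - 1) * 5 = 14.0%
f'c = 35 * (1 - 14.0/100)
= 30.1 MPa

30.1


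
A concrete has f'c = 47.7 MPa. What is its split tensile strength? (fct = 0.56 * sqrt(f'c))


fct = 0.56 * sqrt(47.7)
= 0.56 * 6.907
= 3.868 MPa

3.868


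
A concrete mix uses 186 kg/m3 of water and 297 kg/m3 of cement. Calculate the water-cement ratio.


w/c = water / cement
w/c = 186 / 297 = 0.626

0.626


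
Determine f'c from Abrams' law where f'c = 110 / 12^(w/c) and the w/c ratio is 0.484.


f'c = 110 / 12^0.484
= 110 / 3.329
= 33.04 MPa

33.04


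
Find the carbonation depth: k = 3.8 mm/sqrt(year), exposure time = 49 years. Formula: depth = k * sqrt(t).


depth = k * sqrt(t)
= 3.8 * sqrt(49)
= 26.6 mm

26.6


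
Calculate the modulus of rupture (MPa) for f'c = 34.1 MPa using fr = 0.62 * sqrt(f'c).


fr = 0.62 * sqrt(34.1)
= 3.621 MPa

3.621


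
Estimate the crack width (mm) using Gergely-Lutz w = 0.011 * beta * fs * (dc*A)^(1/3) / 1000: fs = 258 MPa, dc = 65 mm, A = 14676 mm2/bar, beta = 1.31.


w = 0.011 * beta * fs * (dc * A)^(1/3) / 1000
= 0.011 * 1.31 * 258 * (65 * 14676)^(1/3) / 1000
= 0.366 mm

0.366


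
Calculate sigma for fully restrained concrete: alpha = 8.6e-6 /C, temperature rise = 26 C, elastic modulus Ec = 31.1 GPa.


sigma = alpha * dT * Ec
= 8.6e-6 * 26 * 31.1 * 1000
= 6.954 MPa

6.954


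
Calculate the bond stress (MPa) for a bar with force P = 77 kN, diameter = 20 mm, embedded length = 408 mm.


u = P / (pi * db * ld)
= 77 * 1000 / (pi * 20 * 408)
= 3.004 MPa

3.004


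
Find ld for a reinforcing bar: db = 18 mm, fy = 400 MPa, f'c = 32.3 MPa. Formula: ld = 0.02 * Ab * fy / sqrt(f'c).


Ab = pi * 18^2 / 4 = 254.469 mm2
ld = 0.02 * 254.469 * 400 / sqrt(32.3)
= 358.2 mm

358.2


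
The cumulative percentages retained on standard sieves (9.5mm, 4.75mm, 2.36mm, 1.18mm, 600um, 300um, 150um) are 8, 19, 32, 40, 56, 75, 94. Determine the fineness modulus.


FM = sum(cumulative % retained) / 100
= 324 / 100
= 3.24

3.24


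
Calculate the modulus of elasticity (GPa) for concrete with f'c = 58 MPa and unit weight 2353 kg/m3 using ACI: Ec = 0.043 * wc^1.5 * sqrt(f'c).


Ec = 0.043 * 2353^1.5 * sqrt(58) / 1000
= 37.38 GPa

37.38


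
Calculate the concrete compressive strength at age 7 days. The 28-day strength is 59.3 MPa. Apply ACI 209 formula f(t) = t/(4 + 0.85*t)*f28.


f(7) = 7 / (4 + 0.85 * 7) * 59.3
= 7 / 9.95 * 59.3
= 41.72 MPa

41.72


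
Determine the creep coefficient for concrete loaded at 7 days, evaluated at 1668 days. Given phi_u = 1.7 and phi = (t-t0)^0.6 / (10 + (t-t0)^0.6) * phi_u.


dt = 1668 - 7 = 1661
phi = 1661^0.6 / (10 + 1661^0.6) * 1.7
= 1.522

1.522


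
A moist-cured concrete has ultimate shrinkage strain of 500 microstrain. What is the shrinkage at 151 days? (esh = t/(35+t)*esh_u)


esh(151) = 151 / (35 + 151) * 500
= 151 / 186 * 500
= 405.9 microstrain

405.9


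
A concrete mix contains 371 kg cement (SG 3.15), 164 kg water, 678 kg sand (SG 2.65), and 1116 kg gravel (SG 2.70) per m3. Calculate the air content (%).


Vol cement = 371 / (3.15 * 1000) = 0.117778 m3
Vol water = 164 / 1000 = 0.164 m3
Vol sand = 678 / (2.65 * 1000) = 0.255849 m3
Vol gravel = 1116 / (2.70 * 1000) = 0.413333 m3
Total solid + water volume = 0.95096 m3
Air = (1 - 0.95096) * 100 = 4.9%

4.9


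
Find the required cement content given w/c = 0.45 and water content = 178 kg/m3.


Cement = water / (w/c)
= 178 / 0.45
= 395.6 kg/m3

395.6


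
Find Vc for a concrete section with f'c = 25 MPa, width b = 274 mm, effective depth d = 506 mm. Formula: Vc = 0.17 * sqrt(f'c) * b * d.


Vc = 0.17 * sqrt(25) * 274 * 506 / 1000
= 117.85 kN

117.85


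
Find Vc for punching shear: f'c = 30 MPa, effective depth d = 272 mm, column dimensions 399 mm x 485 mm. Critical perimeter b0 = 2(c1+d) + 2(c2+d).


b0 = 2*(399 + 272) + 2*(485 + 272) = 2856 mm
Vc = 0.33 * sqrt(30) * 2856 * 272 / 1000
= 1404.11 kN

1404.11


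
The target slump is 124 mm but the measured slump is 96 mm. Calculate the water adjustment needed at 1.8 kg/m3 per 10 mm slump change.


Difference = 124 - 96 = 28 mm
Water adjustment = 28 * 1.8 / 10 = 5.0 kg/m3

5.0


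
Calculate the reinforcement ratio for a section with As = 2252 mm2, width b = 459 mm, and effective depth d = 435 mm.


rho = As / (b * d)
= 2252 / (459 * 435)
= 0.0113

0.0113


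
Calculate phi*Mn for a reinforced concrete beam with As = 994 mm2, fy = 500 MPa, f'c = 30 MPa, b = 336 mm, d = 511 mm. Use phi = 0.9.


a = As * fy / (0.85 * f'c * b)
= 994 * 500 / (0.85 * 30 * 336)
= 58.0065 mm
Mn = As * fy * (d - a/2) / 10^6
= 239.5524 kN-m
phi*Mn = 0.9 * 239.5524 = 215.6 kN-m

215.6


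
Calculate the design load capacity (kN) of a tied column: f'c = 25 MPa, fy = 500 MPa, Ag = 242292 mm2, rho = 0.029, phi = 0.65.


Ast = rho * Ag = 0.029 * 242292 = 7026.468 mm2
phi*Pn = 0.65 * 0.80 * (0.85 * 25 * (242292 - 7026.468) + 500 * 7026.468) / 1000
= 4426.57 kN

4426.57


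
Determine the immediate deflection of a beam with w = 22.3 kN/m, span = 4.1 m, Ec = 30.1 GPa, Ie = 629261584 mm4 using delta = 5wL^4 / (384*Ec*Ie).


Convert: L = 4.1 m = 4100 mm, Ec = 30.1 GPa = 30100 MPa
delta = 5 * 22.3 * 4100^4 / (384 * 30100 * 629261584)
= 4.33 mm

4.33


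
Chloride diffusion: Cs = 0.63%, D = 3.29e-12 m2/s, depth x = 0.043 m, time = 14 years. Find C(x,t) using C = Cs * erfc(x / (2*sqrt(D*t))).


t_seconds = 14 * 365.25 * 24 * 3600 = 441806400.0 s
arg = 0.043 / (2 * sqrt(3.29e-12 * 441806400.0))
= 0.5639
erfc(0.5639) = 0.4252
C = 0.63 * 0.4252 = 0.2678%

0.2678


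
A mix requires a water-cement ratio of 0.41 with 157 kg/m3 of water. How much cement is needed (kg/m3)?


Cement = water / (w/c)
= 157 / 0.41
= 382.9 kg/m3

382.9


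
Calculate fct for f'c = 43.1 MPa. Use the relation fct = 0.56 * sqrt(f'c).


fct = 0.56 * sqrt(43.1)
= 0.56 * 6.565
= 3.676 MPa

3.676


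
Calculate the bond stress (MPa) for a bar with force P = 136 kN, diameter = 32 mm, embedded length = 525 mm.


u = P / (pi * db * ld)
= 136 * 1000 / (pi * 32 * 525)
= 2.577 MPa

2.577


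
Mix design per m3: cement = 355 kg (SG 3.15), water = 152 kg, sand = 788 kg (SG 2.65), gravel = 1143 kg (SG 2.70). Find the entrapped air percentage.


Vol cement = 355 / (3.15 * 1000) = 0.112698 m3
Vol water = 152 / 1000 = 0.152 m3
Vol sand = 788 / (2.65 * 1000) = 0.297358 m3
Vol gravel = 1143 / (2.70 * 1000) = 0.423333 m3
Total solid + water volume = 0.98539 m3
Air = (1 - 0.98539) * 100 = 1.46%

1.46


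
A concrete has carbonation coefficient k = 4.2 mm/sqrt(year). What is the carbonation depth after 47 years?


depth = k * sqrt(t)
= 4.2 * sqrt(47)
= 28.79 mm

28.79


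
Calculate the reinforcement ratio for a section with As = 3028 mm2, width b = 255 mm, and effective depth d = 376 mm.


rho = As / (b * d)
= 3028 / (255 * 376)
= 0.0316

0.0316


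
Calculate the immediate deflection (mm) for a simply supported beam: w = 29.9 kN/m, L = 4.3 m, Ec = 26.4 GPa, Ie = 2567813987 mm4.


Convert: L = 4.3 m = 4300 mm, Ec = 26.4 GPa = 26400 MPa
delta = 5 * 29.9 * 4300^4 / (384 * 26400 * 2567813987)
= 1.96 mm

1.96


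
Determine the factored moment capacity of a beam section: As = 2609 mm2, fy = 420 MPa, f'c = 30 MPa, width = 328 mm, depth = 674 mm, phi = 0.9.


a = As * fy / (0.85 * f'c * b)
= 2609 * 420 / (0.85 * 30 * 328)
= 131.0115 mm
Mn = As * fy * (d - a/2) / 10^6
= 666.7758 kN-m
phi*Mn = 0.9 * 666.7758 = 600.1 kN-m

600.1


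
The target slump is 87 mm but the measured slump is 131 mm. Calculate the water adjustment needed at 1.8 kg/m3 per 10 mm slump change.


Difference = 87 - 131 = -44 mm
Water adjustment = -44 * 1.8 / 10 = -7.9 kg/m3

-7.9


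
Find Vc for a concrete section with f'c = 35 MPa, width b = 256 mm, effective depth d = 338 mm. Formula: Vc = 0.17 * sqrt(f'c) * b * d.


Vc = 0.17 * sqrt(35) * 256 * 338 / 1000
= 87.02 kN

87.02


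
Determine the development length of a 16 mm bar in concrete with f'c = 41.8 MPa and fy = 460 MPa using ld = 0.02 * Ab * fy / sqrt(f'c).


Ab = pi * 16^2 / 4 = 201.062 mm2
ld = 0.02 * 201.062 * 460 / sqrt(41.8)
= 286.1 mm

286.1


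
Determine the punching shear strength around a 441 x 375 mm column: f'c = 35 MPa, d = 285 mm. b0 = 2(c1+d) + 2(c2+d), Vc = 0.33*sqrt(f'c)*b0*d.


b0 = 2*(441 + 285) + 2*(375 + 285) = 2772 mm
Vc = 0.33 * sqrt(35) * 2772 * 285 / 1000
= 1542.36 kN

1542.36


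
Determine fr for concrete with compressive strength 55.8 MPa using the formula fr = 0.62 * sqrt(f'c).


fr = 0.62 * sqrt(55.8)
= 4.631 MPa

4.631


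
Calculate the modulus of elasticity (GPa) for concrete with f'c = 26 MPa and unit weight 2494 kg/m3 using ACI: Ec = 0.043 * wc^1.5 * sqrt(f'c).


Ec = 0.043 * 2494^1.5 * sqrt(26) / 1000
= 27.31 GPa

27.31


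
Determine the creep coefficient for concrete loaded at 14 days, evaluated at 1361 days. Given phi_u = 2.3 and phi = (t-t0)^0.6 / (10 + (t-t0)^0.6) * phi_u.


dt = 1361 - 14 = 1347
phi = 1347^0.6 / (10 + 1347^0.6) * 2.3
= 2.031

2.031


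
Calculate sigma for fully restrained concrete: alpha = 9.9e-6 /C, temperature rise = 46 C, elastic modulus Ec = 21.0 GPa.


sigma = alpha * dT * Ec
= 9.9e-6 * 46 * 21.0 * 1000
= 9.563 MPa

9.563


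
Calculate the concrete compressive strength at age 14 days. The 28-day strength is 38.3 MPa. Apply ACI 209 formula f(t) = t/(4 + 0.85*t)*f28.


f(14) = 14 / (4 + 0.85 * 14) * 38.3
= 14 / 15.9 * 38.3
= 33.72 MPa

33.72


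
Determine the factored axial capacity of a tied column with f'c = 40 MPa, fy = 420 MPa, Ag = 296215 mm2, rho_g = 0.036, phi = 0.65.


Ast = rho * Ag = 0.036 * 296215 = 10663.74 mm2
phi*Pn = 0.65 * 0.80 * (0.85 * 40 * (296215 - 10663.74) + 420 * 10663.74) / 1000
= 7377.51 kN

7377.51


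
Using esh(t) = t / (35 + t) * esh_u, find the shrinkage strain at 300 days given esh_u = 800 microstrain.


esh(300) = 300 / (35 + 300) * 800
= 300 / 335 * 800
= 716.4 microstrain

716.4


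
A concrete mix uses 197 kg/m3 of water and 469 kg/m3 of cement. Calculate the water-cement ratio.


w/c = water / cement
w/c = 197 / 469 = 0.42

0.42


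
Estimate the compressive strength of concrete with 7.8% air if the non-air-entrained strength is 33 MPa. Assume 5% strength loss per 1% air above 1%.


Strength loss = (7.8 - 1) * 5 = 34.0%
f'c = 33 * (1 - 34.0/100)
= 21.78 MPa

21.78


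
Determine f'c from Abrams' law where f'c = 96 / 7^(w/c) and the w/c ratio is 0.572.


f'c = 96 / 7^0.572
= 96 / 3.044
= 31.54 MPa

31.54


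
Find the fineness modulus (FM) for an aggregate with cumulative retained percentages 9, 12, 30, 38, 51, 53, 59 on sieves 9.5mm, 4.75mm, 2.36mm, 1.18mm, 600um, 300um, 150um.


FM = sum(cumulative % retained) / 100
= 252 / 100
= 2.52

2.52


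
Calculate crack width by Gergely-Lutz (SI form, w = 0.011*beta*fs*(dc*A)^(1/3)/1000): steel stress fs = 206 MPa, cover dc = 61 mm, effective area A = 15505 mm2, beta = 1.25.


w = 0.011 * beta * fs * (dc * A)^(1/3) / 1000
= 0.011 * 1.25 * 206 * (61 * 15505)^(1/3) / 1000
= 0.278 mm

0.278


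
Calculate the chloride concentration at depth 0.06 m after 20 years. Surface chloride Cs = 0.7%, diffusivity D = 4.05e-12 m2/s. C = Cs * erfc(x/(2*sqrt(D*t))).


t_seconds = 20 * 365.25 * 24 * 3600 = 631152000.0 s
arg = 0.06 / (2 * sqrt(4.05e-12 * 631152000.0))
= 0.5934
erfc(0.5934) = 0.4014
C = 0.7 * 0.4014 = 0.281%

0.281


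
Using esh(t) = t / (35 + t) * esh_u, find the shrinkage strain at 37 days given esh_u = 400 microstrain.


esh(37) = 37 / (35 + 37) * 400
= 37 / 72 * 400
= 205.6 microstrain

205.6


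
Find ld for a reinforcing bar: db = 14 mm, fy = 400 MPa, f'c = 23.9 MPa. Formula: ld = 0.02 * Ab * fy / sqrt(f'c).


Ab = pi * 14^2 / 4 = 153.938 mm2
ld = 0.02 * 153.938 * 400 / sqrt(23.9)
= 251.9 mm

251.9


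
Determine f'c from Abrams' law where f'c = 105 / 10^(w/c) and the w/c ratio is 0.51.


f'c = 105 / 10^0.51
= 105 / 3.236
= 32.45 MPa

32.45


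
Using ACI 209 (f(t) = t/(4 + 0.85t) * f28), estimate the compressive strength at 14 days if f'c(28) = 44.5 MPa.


f(14) = 14 / (4 + 0.85 * 14) * 44.5
= 14 / 15.9 * 44.5
= 39.18 MPa

39.18


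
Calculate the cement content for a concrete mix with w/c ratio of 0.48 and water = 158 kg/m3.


Cement = water / (w/c)
= 158 / 0.48
= 329.2 kg/m3

329.2


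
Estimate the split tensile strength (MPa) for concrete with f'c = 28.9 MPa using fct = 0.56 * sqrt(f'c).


fct = 0.56 * sqrt(28.9)
= 0.56 * 5.376
= 3.01 MPa

3.01


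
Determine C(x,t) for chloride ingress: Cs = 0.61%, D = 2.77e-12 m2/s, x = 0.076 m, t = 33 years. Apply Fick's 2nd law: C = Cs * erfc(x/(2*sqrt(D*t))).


t_seconds = 33 * 365.25 * 24 * 3600 = 1041400800.0 s
arg = 0.076 / (2 * sqrt(2.77e-12 * 1041400800.0))
= 0.7075
erfc(0.7075) = 0.317
C = 0.61 * 0.317 = 0.1934%

0.1934


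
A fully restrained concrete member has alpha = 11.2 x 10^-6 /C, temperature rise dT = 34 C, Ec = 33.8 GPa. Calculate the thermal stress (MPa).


sigma = alpha * dT * Ec
= 11.2e-6 * 34 * 33.8 * 1000
= 12.871 MPa

12.871


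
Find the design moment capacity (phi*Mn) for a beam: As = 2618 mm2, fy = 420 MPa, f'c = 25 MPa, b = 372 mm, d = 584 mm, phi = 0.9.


a = As * fy / (0.85 * f'c * b)
= 2618 * 420 / (0.85 * 25 * 372)
= 139.0968 mm
Mn = As * fy * (d - a/2) / 10^6
= 565.6704 kN-m
phi*Mn = 0.9 * 565.6704 = 509.1 kN-m

509.1


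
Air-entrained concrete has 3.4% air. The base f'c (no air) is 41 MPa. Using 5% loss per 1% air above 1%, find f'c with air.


Strength loss = (3.4 - 1) * 5 = 12.0%
f'c = 41 * (1 - 12.0/100)
= 36.08 MPa

36.08


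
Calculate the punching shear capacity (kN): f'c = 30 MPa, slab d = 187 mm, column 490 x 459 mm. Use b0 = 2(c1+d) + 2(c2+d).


b0 = 2*(490 + 187) + 2*(459 + 187) = 2646 mm
Vc = 0.33 * sqrt(30) * 2646 * 187 / 1000
= 894.35 kN

894.35


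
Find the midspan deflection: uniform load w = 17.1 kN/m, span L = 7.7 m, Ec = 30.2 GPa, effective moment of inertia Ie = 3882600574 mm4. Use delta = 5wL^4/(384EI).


Convert: L = 7.7 m = 7700 mm, Ec = 30.2 GPa = 30200 MPa
delta = 5 * 17.1 * 7700^4 / (384 * 30200 * 3882600574)
= 6.68 mm

6.68


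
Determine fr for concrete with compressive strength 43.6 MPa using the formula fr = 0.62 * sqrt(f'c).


fr = 0.62 * sqrt(43.6)
= 4.094 MPa

4.094


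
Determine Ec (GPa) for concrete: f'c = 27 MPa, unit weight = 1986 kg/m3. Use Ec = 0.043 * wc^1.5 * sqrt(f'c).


Ec = 0.043 * 1986^1.5 * sqrt(27) / 1000
= 19.78 GPa

19.78


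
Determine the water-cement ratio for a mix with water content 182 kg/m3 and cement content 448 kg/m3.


w/c = water / cement
w/c = 182 / 448 = 0.406

0.406


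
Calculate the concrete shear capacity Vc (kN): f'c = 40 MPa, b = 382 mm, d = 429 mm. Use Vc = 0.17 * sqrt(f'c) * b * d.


Vc = 0.17 * sqrt(40) * 382 * 429 / 1000
= 176.2 kN

176.2


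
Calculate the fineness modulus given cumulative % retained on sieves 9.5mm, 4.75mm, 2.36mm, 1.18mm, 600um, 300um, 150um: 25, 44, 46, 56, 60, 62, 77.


FM = sum(cumulative % retained) / 100
= 370 / 100
= 3.7

3.7


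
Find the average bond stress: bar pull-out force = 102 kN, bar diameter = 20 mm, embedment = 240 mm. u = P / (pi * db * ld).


u = P / (pi * db * ld)
= 102 * 1000 / (pi * 20 * 240)
= 6.764 MPa

6.764


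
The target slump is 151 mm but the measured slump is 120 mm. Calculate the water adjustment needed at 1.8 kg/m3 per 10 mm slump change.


Difference = 151 - 120 = 31 mm
Water adjustment = 31 * 1.8 / 10 = 5.6 kg/m3

5.6


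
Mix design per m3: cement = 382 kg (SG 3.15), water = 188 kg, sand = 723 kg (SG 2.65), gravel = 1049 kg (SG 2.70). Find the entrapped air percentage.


Vol cement = 382 / (3.15 * 1000) = 0.12127 m3
Vol water = 188 / 1000 = 0.188 m3
Vol sand = 723 / (2.65 * 1000) = 0.27283 m3
Vol gravel = 1049 / (2.70 * 1000) = 0.388519 m3
Total solid + water volume = 0.970619 m3
Air = (1 - 0.970619) * 100 = 2.94%

2.94


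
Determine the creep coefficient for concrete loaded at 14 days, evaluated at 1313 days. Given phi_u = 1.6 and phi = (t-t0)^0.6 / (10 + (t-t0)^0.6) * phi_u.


dt = 1313 - 14 = 1299
phi = 1299^0.6 / (10 + 1299^0.6) * 1.6
= 1.409

1.409


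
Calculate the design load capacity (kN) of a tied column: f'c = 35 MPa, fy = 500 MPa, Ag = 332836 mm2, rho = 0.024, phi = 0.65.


Ast = rho * Ag = 0.024 * 332836 = 7988.064 mm2
phi*Pn = 0.65 * 0.80 * (0.85 * 35 * (332836 - 7988.064) + 500 * 7988.064) / 1000
= 7102.29 kN

7102.29


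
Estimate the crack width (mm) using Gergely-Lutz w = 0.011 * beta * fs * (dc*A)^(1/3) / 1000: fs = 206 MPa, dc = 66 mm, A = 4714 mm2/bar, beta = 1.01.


w = 0.011 * beta * fs * (dc * A)^(1/3) / 1000
= 0.011 * 1.01 * 206 * (66 * 4714)^(1/3) / 1000
= 0.155 mm

0.155


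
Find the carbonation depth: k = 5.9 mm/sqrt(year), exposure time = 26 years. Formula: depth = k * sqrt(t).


depth = k * sqrt(t)
= 5.9 * sqrt(26)
= 30.08 mm

30.08


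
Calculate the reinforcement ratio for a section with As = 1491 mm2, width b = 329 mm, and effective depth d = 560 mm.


rho = As / (b * d)
= 1491 / (329 * 560)
= 0.0081

0.0081


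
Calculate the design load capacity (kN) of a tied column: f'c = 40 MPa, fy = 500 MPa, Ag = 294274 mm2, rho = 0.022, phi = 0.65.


Ast = rho * Ag = 0.022 * 294274 = 6474.028 mm2
phi*Pn = 0.65 * 0.80 * (0.85 * 40 * (294274 - 6474.028) + 500 * 6474.028) / 1000
= 6771.55 kN

6771.55


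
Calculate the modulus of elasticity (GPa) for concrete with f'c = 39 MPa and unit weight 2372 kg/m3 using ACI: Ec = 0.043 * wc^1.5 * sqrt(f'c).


Ec = 0.043 * 2372^1.5 * sqrt(39) / 1000
= 31.02 GPa

31.02


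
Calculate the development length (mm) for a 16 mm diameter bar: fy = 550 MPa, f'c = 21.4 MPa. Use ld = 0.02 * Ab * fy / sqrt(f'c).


Ab = pi * 16^2 / 4 = 201.062 mm2
ld = 0.02 * 201.062 * 550 / sqrt(21.4)
= 478.1 mm

478.1


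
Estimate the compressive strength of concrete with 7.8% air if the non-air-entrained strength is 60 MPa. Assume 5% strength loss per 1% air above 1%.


Strength loss = (7.8 - 1) * 5 = 34.0%
f'c = 60 * (1 - 34.0/100)
= 39.6 MPa

39.6


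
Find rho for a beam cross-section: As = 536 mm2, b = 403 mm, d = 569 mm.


rho = As / (b * d)
= 536 / (403 * 569)
= 0.0023

0.0023


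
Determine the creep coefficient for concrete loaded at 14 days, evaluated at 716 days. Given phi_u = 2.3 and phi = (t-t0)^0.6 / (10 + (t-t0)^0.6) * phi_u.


dt = 716 - 14 = 702
phi = 702^0.6 / (10 + 702^0.6) * 2.3
= 1.923

1.923


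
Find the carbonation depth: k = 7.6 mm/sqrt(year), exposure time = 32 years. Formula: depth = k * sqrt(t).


depth = k * sqrt(t)
= 7.6 * sqrt(32)
= 42.99 mm

42.99


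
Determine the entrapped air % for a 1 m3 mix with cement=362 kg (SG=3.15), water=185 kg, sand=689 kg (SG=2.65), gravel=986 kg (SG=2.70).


Vol cement = 362 / (3.15 * 1000) = 0.114921 m3
Vol water = 185 / 1000 = 0.185 m3
Vol sand = 689 / (2.65 * 1000) = 0.26 m3
Vol gravel = 986 / (2.70 * 1000) = 0.365185 m3
Total solid + water volume = 0.925106 m3
Air = (1 - 0.925106) * 100 = 7.49%

7.49


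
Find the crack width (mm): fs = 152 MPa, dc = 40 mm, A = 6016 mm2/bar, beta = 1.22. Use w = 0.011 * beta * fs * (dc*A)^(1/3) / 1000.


w = 0.011 * beta * fs * (dc * A)^(1/3) / 1000
= 0.011 * 1.22 * 152 * (40 * 6016)^(1/3) / 1000
= 0.127 mm

0.127


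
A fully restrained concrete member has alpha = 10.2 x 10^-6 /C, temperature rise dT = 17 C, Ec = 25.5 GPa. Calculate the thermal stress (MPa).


sigma = alpha * dT * Ec
= 10.2e-6 * 17 * 25.5 * 1000
= 4.422 MPa

4.422


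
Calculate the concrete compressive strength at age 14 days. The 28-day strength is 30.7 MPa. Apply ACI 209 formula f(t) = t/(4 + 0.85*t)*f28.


f(14) = 14 / (4 + 0.85 * 14) * 30.7
= 14 / 15.9 * 30.7
= 27.03 MPa

27.03


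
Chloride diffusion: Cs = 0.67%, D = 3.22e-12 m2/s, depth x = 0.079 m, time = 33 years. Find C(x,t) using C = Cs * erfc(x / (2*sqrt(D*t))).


t_seconds = 33 * 365.25 * 24 * 3600 = 1041400800.0 s
arg = 0.079 / (2 * sqrt(3.22e-12 * 1041400800.0))
= 0.6821
erfc(0.6821) = 0.3347
C = 0.67 * 0.3347 = 0.2243%

0.2243


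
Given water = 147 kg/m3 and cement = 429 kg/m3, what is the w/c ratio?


w/c = water / cement
w/c = 147 / 429 = 0.343

0.343


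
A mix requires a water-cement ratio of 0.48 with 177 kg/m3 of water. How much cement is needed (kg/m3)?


Cement = water / (w/c)
= 177 / 0.48
= 368.8 kg/m3

368.8


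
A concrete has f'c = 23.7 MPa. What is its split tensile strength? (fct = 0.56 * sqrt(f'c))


fct = 0.56 * sqrt(23.7)
= 0.56 * 4.868
= 2.726 MPa

2.726


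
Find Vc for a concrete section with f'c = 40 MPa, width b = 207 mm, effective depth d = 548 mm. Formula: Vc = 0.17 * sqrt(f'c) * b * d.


Vc = 0.17 * sqrt(40) * 207 * 548 / 1000
= 121.96 kN

121.96


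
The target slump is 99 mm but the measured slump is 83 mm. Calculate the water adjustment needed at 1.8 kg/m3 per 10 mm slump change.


Difference = 99 - 83 = 16 mm
Water adjustment = 16 * 1.8 / 10 = 2.9 kg/m3

2.9


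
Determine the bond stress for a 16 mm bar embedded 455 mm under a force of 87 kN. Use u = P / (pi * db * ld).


u = P / (pi * db * ld)
= 87 * 1000 / (pi * 16 * 455)
= 3.804 MPa

3.804


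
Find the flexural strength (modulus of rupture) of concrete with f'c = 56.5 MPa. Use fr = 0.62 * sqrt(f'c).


fr = 0.62 * sqrt(56.5)
= 4.66 MPa

4.66


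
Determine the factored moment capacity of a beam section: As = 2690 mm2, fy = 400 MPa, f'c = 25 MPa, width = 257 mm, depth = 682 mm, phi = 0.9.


a = As * fy / (0.85 * f'c * b)
= 2690 * 400 / (0.85 * 25 * 257)
= 197.0245 mm
Mn = As * fy * (d - a/2) / 10^6
= 627.8328 kN-m
phi*Mn = 0.9 * 627.8328 = 565.05 kN-m

565.05


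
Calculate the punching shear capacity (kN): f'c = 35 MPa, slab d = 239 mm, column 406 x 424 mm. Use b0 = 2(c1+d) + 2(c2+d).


b0 = 2*(406 + 239) + 2*(424 + 239) = 2616 mm
Vc = 0.33 * sqrt(35) * 2616 * 239 / 1000
= 1220.63 kN

1220.63


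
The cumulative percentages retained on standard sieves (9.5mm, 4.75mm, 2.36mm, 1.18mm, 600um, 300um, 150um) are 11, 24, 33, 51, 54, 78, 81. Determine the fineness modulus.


FM = sum(cumulative % retained) / 100
= 332 / 100
= 3.32

3.32


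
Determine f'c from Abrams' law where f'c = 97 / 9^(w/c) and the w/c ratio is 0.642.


f'c = 97 / 9^0.642
= 97 / 4.098
= 23.67 MPa

23.67


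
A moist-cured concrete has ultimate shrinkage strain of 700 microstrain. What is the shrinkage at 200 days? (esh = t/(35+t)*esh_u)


esh(200) = 200 / (35 + 200) * 700
= 200 / 235 * 700
= 595.7 microstrain

595.7


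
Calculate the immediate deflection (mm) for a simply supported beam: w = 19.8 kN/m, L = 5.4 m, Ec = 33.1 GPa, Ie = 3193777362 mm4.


Convert: L = 5.4 m = 5400 mm, Ec = 33.1 GPa = 33100 MPa
delta = 5 * 19.8 * 5400^4 / (384 * 33100 * 3193777362)
= 2.07 mm

2.07


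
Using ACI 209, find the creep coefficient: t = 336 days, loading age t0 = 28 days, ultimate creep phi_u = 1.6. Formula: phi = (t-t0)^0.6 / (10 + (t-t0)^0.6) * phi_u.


dt = 336 - 28 = 308
phi = 308^0.6 / (10 + 308^0.6) * 1.6
= 1.211

1.211


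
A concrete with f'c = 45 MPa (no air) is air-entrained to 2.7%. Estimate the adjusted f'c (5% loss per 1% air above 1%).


Strength loss = (2.7 - 1) * 5 = 8.5%
f'c = 45 * (1 - 8.5/100)
= 41.18 MPa

41.18


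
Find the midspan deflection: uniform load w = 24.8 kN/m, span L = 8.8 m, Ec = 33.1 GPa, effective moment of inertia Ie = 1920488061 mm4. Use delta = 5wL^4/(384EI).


Convert: L = 8.8 m = 8800 mm, Ec = 33.1 GPa = 33100 MPa
delta = 5 * 24.8 * 8800^4 / (384 * 33100 * 1920488061)
= 30.46 mm

30.46


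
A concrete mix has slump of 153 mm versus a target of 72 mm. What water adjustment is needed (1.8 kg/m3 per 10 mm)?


Difference = 72 - 153 = -81 mm
Water adjustment = -81 * 1.8 / 10 = -14.6 kg/m3

-14.6


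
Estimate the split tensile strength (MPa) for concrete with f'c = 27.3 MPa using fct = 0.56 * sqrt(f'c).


fct = 0.56 * sqrt(27.3)
= 0.56 * 5.225
= 2.926 MPa

2.926


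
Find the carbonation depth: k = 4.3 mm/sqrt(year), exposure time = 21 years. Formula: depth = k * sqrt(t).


depth = k * sqrt(t)
= 4.3 * sqrt(21)
= 19.71 mm

19.71


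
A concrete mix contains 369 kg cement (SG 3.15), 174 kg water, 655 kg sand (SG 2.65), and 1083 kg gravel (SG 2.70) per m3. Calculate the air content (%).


Vol cement = 369 / (3.15 * 1000) = 0.117143 m3
Vol water = 174 / 1000 = 0.174 m3
Vol sand = 655 / (2.65 * 1000) = 0.24717 m3
Vol gravel = 1083 / (2.70 * 1000) = 0.401111 m3
Total solid + water volume = 0.939424 m3
Air = (1 - 0.939424) * 100 = 6.06%

6.06


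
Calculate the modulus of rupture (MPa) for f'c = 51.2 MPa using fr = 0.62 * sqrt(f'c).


fr = 0.62 * sqrt(51.2)
= 4.436 MPa

4.436


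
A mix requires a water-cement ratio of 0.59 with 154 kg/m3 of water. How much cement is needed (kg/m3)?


Cement = water / (w/c)
= 154 / 0.59
= 261.0 kg/m3

261.0


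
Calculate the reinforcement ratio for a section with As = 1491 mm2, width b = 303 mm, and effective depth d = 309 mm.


rho = As / (b * d)
= 1491 / (303 * 309)
= 0.0159

0.0159


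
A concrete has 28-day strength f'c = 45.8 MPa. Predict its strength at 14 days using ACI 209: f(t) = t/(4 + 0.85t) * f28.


f(14) = 14 / (4 + 0.85 * 14) * 45.8
= 14 / 15.9 * 45.8
= 40.33 MPa

40.33


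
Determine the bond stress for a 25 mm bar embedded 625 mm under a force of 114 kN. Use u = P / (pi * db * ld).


u = P / (pi * db * ld)
= 114 * 1000 / (pi * 25 * 625)
= 2.322 MPa

2.322


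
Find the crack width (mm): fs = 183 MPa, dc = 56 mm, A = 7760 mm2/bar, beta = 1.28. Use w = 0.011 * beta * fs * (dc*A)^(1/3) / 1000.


w = 0.011 * beta * fs * (dc * A)^(1/3) / 1000
= 0.011 * 1.28 * 183 * (56 * 7760)^(1/3) / 1000
= 0.195 mm

0.195


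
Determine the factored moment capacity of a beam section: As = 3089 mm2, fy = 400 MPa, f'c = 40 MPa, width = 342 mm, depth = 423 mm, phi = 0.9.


a = As * fy / (0.85 * f'c * b)
= 3089 * 400 / (0.85 * 40 * 342)
= 106.2607 mm
Mn = As * fy * (d - a/2) / 10^6
= 457.0109 kN-m
phi*Mn = 0.9 * 457.0109 = 411.31 kN-m

411.31


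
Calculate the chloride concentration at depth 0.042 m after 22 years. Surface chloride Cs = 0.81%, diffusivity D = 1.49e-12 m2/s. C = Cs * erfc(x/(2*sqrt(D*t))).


t_seconds = 22 * 365.25 * 24 * 3600 = 694267200.0 s
arg = 0.042 / (2 * sqrt(1.49e-12 * 694267200.0))
= 0.6529
erfc(0.6529) = 0.3558
C = 0.81 * 0.3558 = 0.2882%

0.2882


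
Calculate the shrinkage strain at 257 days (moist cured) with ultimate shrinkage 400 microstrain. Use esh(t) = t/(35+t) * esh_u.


esh(257) = 257 / (35 + 257) * 400
= 257 / 292 * 400
= 352.1 microstrain

352.1


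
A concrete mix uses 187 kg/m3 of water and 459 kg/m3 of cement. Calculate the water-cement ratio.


w/c = water / cement
w/c = 187 / 459 = 0.407

0.407


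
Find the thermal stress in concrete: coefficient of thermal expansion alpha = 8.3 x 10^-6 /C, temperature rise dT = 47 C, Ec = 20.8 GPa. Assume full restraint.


sigma = alpha * dT * Ec
= 8.3e-6 * 47 * 20.8 * 1000
= 8.114 MPa

8.114


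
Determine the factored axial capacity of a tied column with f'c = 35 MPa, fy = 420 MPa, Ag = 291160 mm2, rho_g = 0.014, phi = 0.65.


Ast = rho * Ag = 0.014 * 291160 = 4076.24 mm2
phi*Pn = 0.65 * 0.80 * (0.85 * 35 * (291160 - 4076.24) + 420 * 4076.24) / 1000
= 5331.44 kN

5331.44


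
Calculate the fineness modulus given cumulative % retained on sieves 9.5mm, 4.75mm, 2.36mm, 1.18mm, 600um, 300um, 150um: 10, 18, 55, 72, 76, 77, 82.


FM = sum(cumulative % retained) / 100
= 390 / 100
= 3.9

3.9


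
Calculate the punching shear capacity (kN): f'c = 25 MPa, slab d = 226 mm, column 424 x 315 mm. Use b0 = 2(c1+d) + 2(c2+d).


b0 = 2*(424 + 226) + 2*(315 + 226) = 2382 mm
Vc = 0.33 * sqrt(25) * 2382 * 226 / 1000
= 888.25 kN

888.25


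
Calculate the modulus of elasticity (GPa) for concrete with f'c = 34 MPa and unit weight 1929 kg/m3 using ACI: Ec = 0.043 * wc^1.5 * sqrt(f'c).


Ec = 0.043 * 1929^1.5 * sqrt(34) / 1000
= 21.24 GPa

21.24


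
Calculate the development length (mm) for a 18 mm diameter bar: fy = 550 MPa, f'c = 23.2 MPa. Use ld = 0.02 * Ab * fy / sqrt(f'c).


Ab = pi * 18^2 / 4 = 254.469 mm2
ld = 0.02 * 254.469 * 550 / sqrt(23.2)
= 581.1 mm

581.1


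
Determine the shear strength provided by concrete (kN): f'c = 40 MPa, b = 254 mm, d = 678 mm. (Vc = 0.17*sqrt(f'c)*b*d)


Vc = 0.17 * sqrt(40) * 254 * 678 / 1000
= 185.16 kN

185.16


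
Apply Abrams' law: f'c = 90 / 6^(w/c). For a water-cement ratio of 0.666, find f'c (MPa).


f'c = 90 / 6^0.666
= 90 / 3.298
= 27.29 MPa

27.29


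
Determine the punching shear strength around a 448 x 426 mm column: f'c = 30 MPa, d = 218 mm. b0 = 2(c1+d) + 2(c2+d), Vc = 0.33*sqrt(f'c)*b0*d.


b0 = 2*(448 + 218) + 2*(426 + 218) = 2620 mm
Vc = 0.33 * sqrt(30) * 2620 * 218 / 1000
= 1032.36 kN

1032.36


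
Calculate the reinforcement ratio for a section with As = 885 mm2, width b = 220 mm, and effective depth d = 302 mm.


rho = As / (b * d)
= 885 / (220 * 302)
= 0.0133

0.0133


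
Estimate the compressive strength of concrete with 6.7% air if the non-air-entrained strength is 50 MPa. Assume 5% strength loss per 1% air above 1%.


Strength loss = (6.7 - 1) * 5 = 28.5%
f'c = 50 * (1 - 28.5/100)
= 35.75 MPa

35.75


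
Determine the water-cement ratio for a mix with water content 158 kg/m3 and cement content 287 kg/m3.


w/c = water / cement
w/c = 158 / 287 = 0.551

0.551


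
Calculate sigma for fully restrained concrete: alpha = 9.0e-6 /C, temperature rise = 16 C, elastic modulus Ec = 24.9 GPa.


sigma = alpha * dT * Ec
= 9.0e-6 * 16 * 24.9 * 1000
= 3.586 MPa

3.586


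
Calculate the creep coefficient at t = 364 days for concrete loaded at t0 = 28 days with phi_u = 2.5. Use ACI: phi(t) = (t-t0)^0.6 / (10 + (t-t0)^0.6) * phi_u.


dt = 364 - 28 = 336
phi = 336^0.6 / (10 + 336^0.6) * 2.5
= 1.916

1.916


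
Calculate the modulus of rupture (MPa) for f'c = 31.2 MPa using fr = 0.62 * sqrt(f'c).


fr = 0.62 * sqrt(31.2)
= 3.463 MPa

3.463


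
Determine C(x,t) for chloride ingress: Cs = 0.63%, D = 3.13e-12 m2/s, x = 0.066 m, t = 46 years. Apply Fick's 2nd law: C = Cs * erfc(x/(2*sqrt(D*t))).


t_seconds = 46 * 365.25 * 24 * 3600 = 1451649600.0 s
arg = 0.066 / (2 * sqrt(3.13e-12 * 1451649600.0))
= 0.4896
erfc(0.4896) = 0.4887
C = 0.63 * 0.4887 = 0.3079%

0.3079


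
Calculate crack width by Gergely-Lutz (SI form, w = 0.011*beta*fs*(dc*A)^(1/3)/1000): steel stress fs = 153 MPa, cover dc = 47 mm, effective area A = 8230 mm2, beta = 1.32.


w = 0.011 * beta * fs * (dc * A)^(1/3) / 1000
= 0.011 * 1.32 * 153 * (47 * 8230)^(1/3) / 1000
= 0.162 mm

0.162


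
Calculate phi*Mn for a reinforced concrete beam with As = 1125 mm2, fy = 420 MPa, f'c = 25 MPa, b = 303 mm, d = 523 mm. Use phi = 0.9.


a = As * fy / (0.85 * f'c * b)
= 1125 * 420 / (0.85 * 25 * 303)
= 73.3838 mm
Mn = As * fy * (d - a/2) / 10^6
= 229.7806 kN-m
phi*Mn = 0.9 * 229.7806 = 206.8 kN-m

206.8


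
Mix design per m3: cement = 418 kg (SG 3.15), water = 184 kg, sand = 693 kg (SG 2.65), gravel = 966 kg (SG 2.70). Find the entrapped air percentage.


Vol cement = 418 / (3.15 * 1000) = 0.132698 m3
Vol water = 184 / 1000 = 0.184 m3
Vol sand = 693 / (2.65 * 1000) = 0.261509 m3
Vol gravel = 966 / (2.70 * 1000) = 0.357778 m3
Total solid + water volume = 0.935986 m3
Air = (1 - 0.935986) * 100 = 6.4%

6.4


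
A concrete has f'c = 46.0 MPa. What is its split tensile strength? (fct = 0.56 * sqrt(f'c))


fct = 0.56 * sqrt(46.0)
= 0.56 * 6.782
= 3.798 MPa

3.798


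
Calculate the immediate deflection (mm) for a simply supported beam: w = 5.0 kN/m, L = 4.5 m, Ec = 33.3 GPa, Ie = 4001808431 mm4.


Convert: L = 4.5 m = 4500 mm, Ec = 33.3 GPa = 33300 MPa
delta = 5 * 5.0 * 4500^4 / (384 * 33300 * 4001808431)
= 0.2 mm

0.2


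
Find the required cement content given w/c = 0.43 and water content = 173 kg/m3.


Cement = water / (w/c)
= 173 / 0.43
= 402.3 kg/m3

402.3


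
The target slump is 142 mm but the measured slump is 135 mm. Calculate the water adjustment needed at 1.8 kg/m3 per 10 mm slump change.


Difference = 142 - 135 = 7 mm
Water adjustment = 7 * 1.8 / 10 = 1.3 kg/m3

1.3


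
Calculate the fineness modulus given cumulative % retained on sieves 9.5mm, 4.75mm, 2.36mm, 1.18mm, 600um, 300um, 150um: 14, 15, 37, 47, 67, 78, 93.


FM = sum(cumulative % retained) / 100
= 351 / 100
= 3.51

3.51


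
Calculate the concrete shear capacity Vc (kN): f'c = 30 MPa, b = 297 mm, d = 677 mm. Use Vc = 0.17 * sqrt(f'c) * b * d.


Vc = 0.17 * sqrt(30) * 297 * 677 / 1000
= 187.22 kN

187.22


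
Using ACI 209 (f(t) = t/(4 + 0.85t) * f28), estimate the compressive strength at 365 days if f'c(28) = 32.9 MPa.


f(365) = 365 / (4 + 0.85 * 365) * 32.9
= 365 / 314.25 * 32.9
= 38.21 MPa

38.21


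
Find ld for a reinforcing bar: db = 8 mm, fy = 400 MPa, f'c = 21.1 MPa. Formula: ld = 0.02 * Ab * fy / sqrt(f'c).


Ab = pi * 8^2 / 4 = 50.265 mm2
ld = 0.02 * 50.265 * 400 / sqrt(21.1)
= 87.5 mm

87.5


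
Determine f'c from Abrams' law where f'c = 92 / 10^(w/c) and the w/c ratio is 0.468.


f'c = 92 / 10^0.468
= 92 / 2.938
= 31.32 MPa

31.32


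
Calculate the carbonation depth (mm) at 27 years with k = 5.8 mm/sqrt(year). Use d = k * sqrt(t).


depth = k * sqrt(t)
= 5.8 * sqrt(27)
= 30.14 mm

30.14


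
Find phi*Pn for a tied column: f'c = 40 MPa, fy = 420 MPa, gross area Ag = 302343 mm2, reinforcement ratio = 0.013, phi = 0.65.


Ast = rho * Ag = 0.013 * 302343 = 3930.459 mm2
phi*Pn = 0.65 * 0.80 * (0.85 * 40 * (302343 - 3930.459) + 420 * 3930.459) / 1000
= 6134.35 kN

6134.35


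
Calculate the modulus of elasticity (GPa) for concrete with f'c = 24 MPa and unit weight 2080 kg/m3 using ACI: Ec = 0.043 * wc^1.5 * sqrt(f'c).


Ec = 0.043 * 2080^1.5 * sqrt(24) / 1000
= 19.98 GPa

19.98


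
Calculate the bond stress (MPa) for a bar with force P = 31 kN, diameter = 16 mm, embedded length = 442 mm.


u = P / (pi * db * ld)
= 31 * 1000 / (pi * 16 * 442)
= 1.395 MPa

1.395
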